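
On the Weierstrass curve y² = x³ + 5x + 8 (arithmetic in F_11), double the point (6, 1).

(4, 2)

tangent at (6, 1): λ = (3·6² + 5)/(2·1) ≡ 3/2. 2⁻¹ ≡ 6 (mod 11) since 2·6 = 12 ≡ 1, so λ ≡ 3·6 ≡ 7.
  x = λ² - 6 - 6 = 49 - 12 ≡ 4; y = λ·(6 - 4) - 1 ≡ 2. → (4, 2)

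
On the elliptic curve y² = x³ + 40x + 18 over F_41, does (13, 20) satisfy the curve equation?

y² = 20² ≡ 31; x³ + 40x + 18 = 2735 ≡ 29 (mod 41). 31 ≠ 29.

no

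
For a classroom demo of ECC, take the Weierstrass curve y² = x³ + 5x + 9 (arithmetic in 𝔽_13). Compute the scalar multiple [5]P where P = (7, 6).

(3, 5)

Double-and-add on 5 = (101)₂. Start with P = (7, 6) for the leading 1-bit.
double: tangent at (7, 6): λ = (3·7² + 5)/(2·6) ≡ 9/12. 12⁻¹ ≡ 12 (mod 13), so λ ≡ 9·12 ≡ 4.
  x = λ² - 7 - 7 = 16 - 14 ≡ 2; y = λ·(7 - 2) - 6 ≡ 1. → (2, 1)
double: tangent at (2, 1): λ = (3·2² + 5)/(2·1) ≡ 4/2. 2⁻¹ ≡ 7 (mod 13), so λ ≡ 4·7 ≡ 2.
  x = λ² - 2 - 2 = 4 - 4 ≡ 0; y = λ·(2 - 0) - 1 ≡ 3. → (0, 3)
add P: (0, 3) + (7, 6). λ = (6 - 3)/(7 - 0) ≡ 3/7 mod 13. 7⁻¹ ≡ 2 (mod 13), so λ ≡ 6.
  x = λ² - 0 - 7 = 36 - 7 ≡ 3; y = λ·(0 - 3) - 3 ≡ 5. → (3, 5)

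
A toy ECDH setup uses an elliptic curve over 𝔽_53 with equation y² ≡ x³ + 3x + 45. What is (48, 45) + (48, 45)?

(23, 12)

tangent at (48, 45): λ = (3·48² + 3)/(2·45) ≡ 25/37. 37⁻¹ ≡ 43 (mod 53) since 37·43 = 1591 ≡ 1, so λ ≡ 25·43 ≡ 15.
  x = λ² - 48 - 48 = 225 - 96 ≡ 23; y = λ·(48 - 23) - 45 ≡ 12. → (23, 12)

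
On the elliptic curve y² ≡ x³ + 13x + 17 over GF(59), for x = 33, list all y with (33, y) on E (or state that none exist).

none

x³ + 13x + 17 = 36383 ≡ 39 (mod 59).
39 is a non-residue mod 59; no y exists.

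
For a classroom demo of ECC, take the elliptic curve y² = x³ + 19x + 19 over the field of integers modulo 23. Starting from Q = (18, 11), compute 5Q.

Double-and-add on 5 = (101)₂. Start with Q = (18, 11) for the leading 1-bit.
double: tangent at (18, 11): λ = (3·18² + 19)/(2·11) ≡ 2/22. 22⁻¹ ≡ 22 (mod 23), so λ ≡ 2·22 ≡ 21.
  x = λ² - 18 - 18 = 441 - 36 ≡ 14; y = λ·(18 - 14) - 11 ≡ 4. → (14, 4)
double: tangent at (14, 4): λ = (3·14² + 19)/(2·4) ≡ 9/8. 8⁻¹ ≡ 3 (mod 23), so λ ≡ 9·3 ≡ 4.
  x = λ² - 14 - 14 = 16 - 28 ≡ 11; y = λ·(14 - 11) - 4 ≡ 8. → (11, 8)
add Q: (11, 8) + (18, 11). λ = (11 - 8)/(18 - 11) ≡ 3/7 mod 23. 7⁻¹ ≡ 10 (mod 23) since 7·10 = 70 ≡ 1, so λ ≡ 7.
  x = λ² - 11 - 18 = 49 - 29 ≡ 20; y = λ·(11 - 20) - 8 ≡ 21. → (20, 21)

(20, 21)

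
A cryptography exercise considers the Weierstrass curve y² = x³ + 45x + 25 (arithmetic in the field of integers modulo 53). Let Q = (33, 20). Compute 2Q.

(44, 2)

tangent at (33, 20): λ = (3·33² + 45)/(2·20) ≡ 26/40. 40⁻¹ ≡ 4 (mod 53), so λ ≡ 26·4 ≡ 51.
  x = λ² - 33 - 33 = 2601 - 66 ≡ 44; y = λ·(33 - 44) - 20 ≡ 2. → (44, 2)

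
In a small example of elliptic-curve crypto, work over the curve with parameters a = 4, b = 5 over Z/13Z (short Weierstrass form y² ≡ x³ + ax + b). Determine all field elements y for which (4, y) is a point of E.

none

x³ + 4x + 5 = 85 ≡ 7 (mod 13).
7 is a non-residue mod 13; no y exists.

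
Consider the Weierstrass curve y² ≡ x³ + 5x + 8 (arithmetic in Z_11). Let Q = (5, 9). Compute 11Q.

Double-and-add on 11 = (1011)₂. Start with Q = (5, 9) for the leading 1-bit.
double: tangent at (5, 9): λ = (3·5² + 5)/(2·9) ≡ 3/7. 7⁻¹ ≡ 8 (mod 11), so λ ≡ 3·8 ≡ 2.
  x = λ² - 5 - 5 = 4 - 10 ≡ 5; y = λ·(5 - 5) - 9 ≡ 2. → (5, 2)
double: tangent at (5, 2): λ = (3·5² + 5)/(2·2) ≡ 3/4. 4⁻¹ ≡ 3 (mod 11), so λ ≡ 3·3 ≡ 9.
  x = λ² - 5 - 5 = 81 - 10 ≡ 5; y = λ·(5 - 5) - 2 ≡ 9. → (5, 9)
add Q: tangent at (5, 9): λ = (3·5² + 5)/(2·9) ≡ 3/7. 7⁻¹ ≡ 8 (mod 11) since 7·8 = 56 ≡ 1, so λ ≡ 3·8 ≡ 2.
  x = λ² - 5 - 5 = 4 - 10 ≡ 5; y = λ·(5 - 5) - 9 ≡ 2. → (5, 2)
double: tangent at (5, 2): λ = (3·5² + 5)/(2·2) ≡ 3/4. 4⁻¹ ≡ 3 (mod 11), so λ ≡ 3·3 ≡ 9.
  x = λ² - 5 - 5 = 81 - 10 ≡ 5; y = λ·(5 - 5) - 2 ≡ 9. → (5, 9)
add Q: tangent at (5, 9): λ = (3·5² + 5)/(2·9) ≡ 3/7. 7⁻¹ ≡ 8 (mod 11), so λ ≡ 3·8 ≡ 2.
  x = λ² - 5 - 5 = 4 - 10 ≡ 5; y = λ·(5 - 5) - 9 ≡ 2. → (5, 2)

(5, 2)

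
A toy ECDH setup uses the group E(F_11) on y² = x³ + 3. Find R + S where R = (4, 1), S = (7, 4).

(4, 1) + (7, 4). λ = (4 - 1)/(7 - 4) ≡ 3/3 mod 11. 3⁻¹ ≡ 4 (mod 11) since 3·4 = 12 ≡ 1, so λ ≡ 1.
  x = λ² - 4 - 7 = 1 - 11 ≡ 1; y = λ·(4 - 1) - 1 ≡ 2. → (1, 2)

(1, 2)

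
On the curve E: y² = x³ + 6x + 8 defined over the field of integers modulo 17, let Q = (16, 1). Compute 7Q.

(0, 12)

Repeated addition: build up to 7Q.
2Q: tangent at (16, 1): λ = (3·16² + 6)/(2·1) ≡ 9/2. 2⁻¹ ≡ 9 (mod 17), so λ ≡ 9·9 ≡ 13.
  x = λ² - 16 - 16 = 169 - 32 ≡ 1; y = λ·(16 - 1) - 1 ≡ 7. → (1, 7)
3Q: (1, 7) + (16, 1). λ = (1 - 7)/(16 - 1) ≡ 11/15 mod 17. 15⁻¹ ≡ 8 (mod 17) since 15·8 = 120 ≡ 1, so λ ≡ 3.
  x = λ² - 1 - 16 = 9 - 17 ≡ 9; y = λ·(1 - 9) - 7 ≡ 3. → (9, 3)
4Q: (9, 3) + (16, 1). λ = (1 - 3)/(16 - 9) ≡ 15/7 mod 17. 7⁻¹ ≡ 5 (mod 17) since 7·5 = 35 ≡ 1, so λ ≡ 7.
  x = λ² - 9 - 16 = 49 - 25 ≡ 7; y = λ·(9 - 7) - 3 ≡ 11. → (7, 11)
5Q: (7, 11) + (16, 1). λ = (1 - 11)/(16 - 7) ≡ 7/9 mod 17. 9⁻¹ ≡ 2 (mod 17) since 9·2 = 18 ≡ 1, so λ ≡ 14.
  x = λ² - 7 - 16 = 196 - 23 ≡ 3; y = λ·(7 - 3) - 11 ≡ 11. → (3, 11)
6Q: (3, 11) + (16, 1). λ = (1 - 11)/(16 - 3) ≡ 7/13 mod 17. 13⁻¹ ≡ 4 (mod 17) since 13·4 = 52 ≡ 1, so λ ≡ 11.
  x = λ² - 3 - 16 = 121 - 19 ≡ 0; y = λ·(3 - 0) - 11 ≡ 5. → (0, 5)
7Q: (0, 5) + (16, 1). λ = (1 - 5)/(16 - 0) ≡ 13/16 mod 17. 16⁻¹ ≡ 16 (mod 17), so λ ≡ 4.
  x = λ² - 0 - 16 = 16 - 16 ≡ 0; y = λ·(0 - 0) - 5 ≡ 12. → (0, 12)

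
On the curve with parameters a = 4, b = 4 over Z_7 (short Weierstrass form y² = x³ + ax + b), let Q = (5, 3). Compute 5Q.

O

Repeated addition: build up to 5Q.
2Q: tangent at (5, 3): λ = (3·5² + 4)/(2·3) ≡ 2/6. 6⁻¹ ≡ 6 (mod 7), so λ ≡ 2·6 ≡ 5.
  x = λ² - 5 - 5 = 25 - 10 ≡ 1; y = λ·(5 - 1) - 3 ≡ 3. → (1, 3)
3Q: (1, 3) + (5, 3). λ = (3 - 3)/(5 - 1) ≡ 0/4 mod 7. 4⁻¹ ≡ 2 (mod 7), so λ ≡ 0.
  x = λ² - 1 - 5 = 0 - 6 ≡ 1; y = λ·(1 - 1) - 3 ≡ 4. → (1, 4)
4Q: (1, 4) + (5, 3). λ = (3 - 4)/(5 - 1) ≡ 6/4 mod 7. 4⁻¹ ≡ 2 (mod 7), so λ ≡ 5.
  x = λ² - 1 - 5 = 25 - 6 ≡ 5; y = λ·(1 - 5) - 4 ≡ 4. → (5, 4)
5Q: (5, 4) + (5, 3): same x and y₁ ≡ -y₂, so the sum is 𝒪.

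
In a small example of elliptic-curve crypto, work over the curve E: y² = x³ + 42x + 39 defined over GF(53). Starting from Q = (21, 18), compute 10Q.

Double-and-add on 10 = (1010)₂. Start with Q = (21, 18) for the leading 1-bit.
double: tangent at (21, 18): λ = (3·21² + 42)/(2·18) ≡ 40/36. 36⁻¹ ≡ 28 (mod 53) since 36·28 = 1008 ≡ 1, so λ ≡ 40·28 ≡ 7.
  x = λ² - 21 - 21 = 49 - 42 ≡ 7; y = λ·(21 - 7) - 18 ≡ 27. → (7, 27)
double: tangent at (7, 27): λ = (3·7² + 42)/(2·27) ≡ 30/1. 1⁻¹ ≡ 1 (mod 53) since 1·1 = 1 ≡ 1, so λ ≡ 30·1 ≡ 30.
  x = λ² - 7 - 7 = 900 - 14 ≡ 38; y = λ·(7 - 38) - 27 ≡ 50. → (38, 50)
add Q: (38, 50) + (21, 18). λ = (18 - 50)/(21 - 38) ≡ 21/36 mod 53. 36⁻¹ ≡ 28 (mod 53), so λ ≡ 5.
  x = λ² - 38 - 21 = 25 - 59 ≡ 19; y = λ·(38 - 19) - 50 ≡ 45. → (19, 45)
double: tangent at (19, 45): λ = (3·19² + 42)/(2·45) ≡ 12/37. 37⁻¹ ≡ 43 (mod 53), so λ ≡ 12·43 ≡ 39.
  x = λ² - 19 - 19 = 1521 - 38 ≡ 52; y = λ·(19 - 52) - 45 ≡ 46. → (52, 46)

(52, 46)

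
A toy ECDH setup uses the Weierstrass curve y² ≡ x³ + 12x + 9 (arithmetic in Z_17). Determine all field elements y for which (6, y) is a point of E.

x³ + 12x + 9 = 297 ≡ 8 (mod 17).
Square roots of 8 mod 17: 5 and 12 (since 5² = 25 ≡ 8).

5, 12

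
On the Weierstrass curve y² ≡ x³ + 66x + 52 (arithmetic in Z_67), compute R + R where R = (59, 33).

(49, 0)

tangent at (59, 33): λ = (3·59² + 66)/(2·33) ≡ 57/66. 66⁻¹ ≡ 66 (mod 67), so λ ≡ 57·66 ≡ 10.
  x = λ² - 59 - 59 = 100 - 118 ≡ 49; y = λ·(59 - 49) - 33 ≡ 0. → (49, 0)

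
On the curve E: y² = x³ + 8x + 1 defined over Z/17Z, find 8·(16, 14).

Write Q = (16, 14).
Double-and-add on 8 = (1000)₂. Start with Q = (16, 14) for the leading 1-bit.
double: tangent at (16, 14): λ = (3·16² + 8)/(2·14) ≡ 11/11. 11⁻¹ ≡ 14 (mod 17), so λ ≡ 11·14 ≡ 1.
  x = λ² - 16 - 16 = 1 - 32 ≡ 3; y = λ·(16 - 3) - 14 ≡ 16. → (3, 16)
double: tangent at (3, 16): λ = (3·3² + 8)/(2·16) ≡ 1/15. 15⁻¹ ≡ 8 (mod 17), so λ ≡ 1·8 ≡ 8.
  x = λ² - 3 - 3 = 64 - 6 ≡ 7; y = λ·(3 - 7) - 16 ≡ 3. → (7, 3)
double: tangent at (7, 3): λ = (3·7² + 8)/(2·3) ≡ 2/6. 6⁻¹ ≡ 3 (mod 17), so λ ≡ 2·3 ≡ 6.
  x = λ² - 7 - 7 = 36 - 14 ≡ 5; y = λ·(7 - 5) - 3 ≡ 9. → (5, 9)

(5, 9)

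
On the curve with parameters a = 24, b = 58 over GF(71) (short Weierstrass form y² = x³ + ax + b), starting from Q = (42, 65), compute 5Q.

Double-and-add on 5 = (101)₂. Start with Q = (42, 65) for the leading 1-bit.
double: tangent at (42, 65): λ = (3·42² + 24)/(2·65) ≡ 62/59. 59⁻¹ ≡ 65 (mod 71) since 59·65 = 3835 ≡ 1, so λ ≡ 62·65 ≡ 54.
  x = λ² - 42 - 42 = 2916 - 84 ≡ 63; y = λ·(42 - 63) - 65 ≡ 8. → (63, 8)
double: tangent at (63, 8): λ = (3·63² + 24)/(2·8) ≡ 3/16. 16⁻¹ ≡ 40 (mod 71) since 16·40 = 640 ≡ 1, so λ ≡ 3·40 ≡ 49.
  x = λ² - 63 - 63 = 2401 - 126 ≡ 3; y = λ·(63 - 3) - 8 ≡ 21. → (3, 21)
add Q: (3, 21) + (42, 65). λ = (65 - 21)/(42 - 3) ≡ 44/39 mod 71. 39⁻¹ ≡ 51 (mod 71) since 39·51 = 1989 ≡ 1, so λ ≡ 43.
  x = λ² - 3 - 42 = 1849 - 45 ≡ 29; y = λ·(3 - 29) - 21 ≡ 68. → (29, 68)

(29, 68)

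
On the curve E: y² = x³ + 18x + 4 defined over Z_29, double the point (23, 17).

tangent at (23, 17): λ = (3·23² + 18)/(2·17) ≡ 10/5. 5⁻¹ ≡ 6 (mod 29) since 5·6 = 30 ≡ 1, so λ ≡ 10·6 ≡ 2.
  x = λ² - 23 - 23 = 4 - 46 ≡ 16; y = λ·(23 - 16) - 17 ≡ 26. → (16, 26)

(16, 26)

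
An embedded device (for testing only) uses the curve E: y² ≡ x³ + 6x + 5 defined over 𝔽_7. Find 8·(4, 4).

(4, 4)

Write P = (4, 4).
Double-and-add on 8 = (1000)₂. Start with P = (4, 4) for the leading 1-bit.
double: tangent at (4, 4): λ = (3·4² + 6)/(2·4) ≡ 5/1. 1⁻¹ ≡ 1 (mod 7), so λ ≡ 5·1 ≡ 5.
  x = λ² - 4 - 4 = 25 - 8 ≡ 3; y = λ·(4 - 3) - 4 ≡ 1. → (3, 1)
double: tangent at (3, 1): λ = (3·3² + 6)/(2·1) ≡ 5/2. 2⁻¹ ≡ 4 (mod 7), so λ ≡ 5·4 ≡ 6.
  x = λ² - 3 - 3 = 36 - 6 ≡ 2; y = λ·(3 - 2) - 1 ≡ 5. → (2, 5)
double: tangent at (2, 5): λ = (3·2² + 6)/(2·5) ≡ 4/3. 3⁻¹ ≡ 5 (mod 7) since 3·5 = 15 ≡ 1, so λ ≡ 4·5 ≡ 6.
  x = λ² - 2 - 2 = 36 - 4 ≡ 4; y = λ·(2 - 4) - 5 ≡ 4. → (4, 4)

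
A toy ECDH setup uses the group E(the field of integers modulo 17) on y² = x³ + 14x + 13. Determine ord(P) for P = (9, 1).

5

2P: tangent at (9, 1): λ = (3·9² + 14)/(2·1) ≡ 2/2. 2⁻¹ ≡ 9 (mod 17), so λ ≡ 2·9 ≡ 1.
  x = λ² - 9 - 9 = 1 - 18 ≡ 0; y = λ·(9 - 0) - 1 ≡ 8. → (0, 8)
3P: (0, 8) + (9, 1). λ = (1 - 8)/(9 - 0) ≡ 10/9 mod 17. 9⁻¹ ≡ 2 (mod 17), so λ ≡ 3.
  x = λ² - 0 - 9 = 9 - 9 ≡ 0; y = λ·(0 - 0) - 8 ≡ 9. → (0, 9)
4P: (0, 9) + (9, 1). λ = (1 - 9)/(9 - 0) ≡ 9/9 mod 17. 9⁻¹ ≡ 2 (mod 17), so λ ≡ 1.
  x = λ² - 0 - 9 = 1 - 9 ≡ 9; y = λ·(0 - 9) - 9 ≡ 16. → (9, 16)
5P: (9, 16) + (9, 1): same x and y₁ ≡ -y₂, so the sum is the point at infinity.
5P = the point at infinity, so the order is 5.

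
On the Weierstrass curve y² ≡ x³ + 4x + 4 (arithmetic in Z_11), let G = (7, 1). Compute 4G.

(8, 8)

Repeated addition: build up to 4G.
2G: tangent at (7, 1): λ = (3·7² + 4)/(2·1) ≡ 8/2. 2⁻¹ ≡ 6 (mod 11), so λ ≡ 8·6 ≡ 4.
  x = λ² - 7 - 7 = 16 - 14 ≡ 2; y = λ·(7 - 2) - 1 ≡ 8. → (2, 8)
3G: (2, 8) + (7, 1). λ = (1 - 8)/(7 - 2) ≡ 4/5 mod 11. 5⁻¹ ≡ 9 (mod 11), so λ ≡ 3.
  x = λ² - 2 - 7 = 9 - 9 ≡ 0; y = λ·(2 - 0) - 8 ≡ 9. → (0, 9)
4G: (0, 9) + (7, 1). λ = (1 - 9)/(7 - 0) ≡ 3/7 mod 11. 7⁻¹ ≡ 8 (mod 11), so λ ≡ 2.
  x = λ² - 0 - 7 = 4 - 7 ≡ 8; y = λ·(0 - 8) - 9 ≡ 8. → (8, 8)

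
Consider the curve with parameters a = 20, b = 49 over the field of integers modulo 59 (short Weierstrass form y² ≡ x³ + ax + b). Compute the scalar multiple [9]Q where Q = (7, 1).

Double-and-add on 9 = (1001)₂. Start with Q = (7, 1) for the leading 1-bit.
double: tangent at (7, 1): λ = (3·7² + 20)/(2·1) ≡ 49/2. 2⁻¹ ≡ 30 (mod 59) since 2·30 = 60 ≡ 1, so λ ≡ 49·30 ≡ 54.
  x = λ² - 7 - 7 = 2916 - 14 ≡ 11; y = λ·(7 - 11) - 1 ≡ 19. → (11, 19)
double: tangent at (11, 19): λ = (3·11² + 20)/(2·19) ≡ 29/38. 38⁻¹ ≡ 14 (mod 59) since 38·14 = 532 ≡ 1, so λ ≡ 29·14 ≡ 52.
  x = λ² - 11 - 11 = 2704 - 22 ≡ 27; y = λ·(11 - 27) - 19 ≡ 34. → (27, 34)
double: tangent at (27, 34): λ = (3·27² + 20)/(2·34) ≡ 24/9. 9⁻¹ ≡ 46 (mod 59) since 9·46 = 414 ≡ 1, so λ ≡ 24·46 ≡ 42.
  x = λ² - 27 - 27 = 1764 - 54 ≡ 58; y = λ·(27 - 58) - 34 ≡ 21. → (58, 21)
add Q: (58, 21) + (7, 1). λ = (1 - 21)/(7 - 58) ≡ 39/8 mod 59. 8⁻¹ ≡ 37 (mod 59), so λ ≡ 27.
  x = λ² - 58 - 7 = 729 - 65 ≡ 15; y = λ·(58 - 15) - 21 ≡ 19. → (15, 19)

(15, 19)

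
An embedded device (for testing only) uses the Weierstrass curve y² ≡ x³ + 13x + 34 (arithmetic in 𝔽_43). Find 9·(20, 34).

Write P = (20, 34).
Double-and-add on 9 = (1001)₂. Start with P = (20, 34) for the leading 1-bit.
double: tangent at (20, 34): λ = (3·20² + 13)/(2·34) ≡ 9/25. 25⁻¹ ≡ 31 (mod 43), so λ ≡ 9·31 ≡ 21.
  x = λ² - 20 - 20 = 441 - 40 ≡ 14; y = λ·(20 - 14) - 34 ≡ 6. → (14, 6)
double: tangent at (14, 6): λ = (3·14² + 13)/(2·6) ≡ 42/12. 12⁻¹ ≡ 18 (mod 43) since 12·18 = 216 ≡ 1, so λ ≡ 42·18 ≡ 25.
  x = λ² - 14 - 14 = 625 - 28 ≡ 38; y = λ·(14 - 38) - 6 ≡ 39. → (38, 39)
double: tangent at (38, 39): λ = (3·38² + 13)/(2·39) ≡ 2/35. 35⁻¹ ≡ 16 (mod 43) since 35·16 = 560 ≡ 1, so λ ≡ 2·16 ≡ 32.
  x = λ² - 38 - 38 = 1024 - 76 ≡ 2; y = λ·(38 - 2) - 39 ≡ 38. → (2, 38)
add P: (2, 38) + (20, 34). λ = (34 - 38)/(20 - 2) ≡ 39/18 mod 43. 18⁻¹ ≡ 12 (mod 43), so λ ≡ 38.
  x = λ² - 2 - 20 = 1444 - 22 ≡ 3; y = λ·(2 - 3) - 38 ≡ 10. → (3, 10)

(3, 10)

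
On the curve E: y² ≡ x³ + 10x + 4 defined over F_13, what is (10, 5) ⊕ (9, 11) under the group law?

(10, 5) + (9, 11). λ = (11 - 5)/(9 - 10) ≡ 6/12 mod 13. 12⁻¹ ≡ 12 (mod 13), so λ ≡ 7.
  x = λ² - 10 - 9 = 49 - 19 ≡ 4; y = λ·(10 - 4) - 5 ≡ 11. → (4, 11)

(4, 11)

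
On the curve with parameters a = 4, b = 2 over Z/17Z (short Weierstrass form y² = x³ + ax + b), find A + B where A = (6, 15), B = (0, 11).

(2, 16)

(6, 15) + (0, 11). λ = (11 - 15)/(0 - 6) ≡ 13/11 mod 17. 11⁻¹ ≡ 14 (mod 17), so λ ≡ 12.
  x = λ² - 6 - 0 = 144 - 6 ≡ 2; y = λ·(6 - 2) - 15 ≡ 16. → (2, 16)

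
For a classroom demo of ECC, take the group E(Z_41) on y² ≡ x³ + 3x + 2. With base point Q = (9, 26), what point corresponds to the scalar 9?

(30, 27)

Repeated addition: build up to 9Q.
2Q: tangent at (9, 26): λ = (3·9² + 3)/(2·26) ≡ 0/11. 11⁻¹ ≡ 15 (mod 41), so λ ≡ 0·15 ≡ 0.
  x = λ² - 9 - 9 = 0 - 18 ≡ 23; y = λ·(9 - 23) - 26 ≡ 15. → (23, 15)
3Q: (23, 15) + (9, 26). λ = (26 - 15)/(9 - 23) ≡ 11/27 mod 41. 27⁻¹ ≡ 38 (mod 41) since 27·38 = 1026 ≡ 1, so λ ≡ 8.
  x = λ² - 23 - 9 = 64 - 32 ≡ 32; y = λ·(23 - 32) - 15 ≡ 36. → (32, 36)
4Q: (32, 36) + (9, 26). λ = (26 - 36)/(9 - 32) ≡ 31/18 mod 41. 18⁻¹ ≡ 16 (mod 41), so λ ≡ 4.
  x = λ² - 32 - 9 = 16 - 41 ≡ 16; y = λ·(32 - 16) - 36 ≡ 28. → (16, 28)
5Q: (16, 28) + (9, 26). λ = (26 - 28)/(9 - 16) ≡ 39/34 mod 41. 34⁻¹ ≡ 35 (mod 41) since 34·35 = 1190 ≡ 1, so λ ≡ 12.
  x = λ² - 16 - 9 = 144 - 25 ≡ 37; y = λ·(16 - 37) - 28 ≡ 7. → (37, 7)
6Q: (37, 7) + (9, 26). λ = (26 - 7)/(9 - 37) ≡ 19/13 mod 41. 13⁻¹ ≡ 19 (mod 41), so λ ≡ 33.
  x = λ² - 37 - 9 = 1089 - 46 ≡ 18; y = λ·(37 - 18) - 7 ≡ 5. → (18, 5)
7Q: (18, 5) + (9, 26). λ = (26 - 5)/(9 - 18) ≡ 21/32 mod 41. 32⁻¹ ≡ 9 (mod 41), so λ ≡ 25.
  x = λ² - 18 - 9 = 625 - 27 ≡ 24; y = λ·(18 - 24) - 5 ≡ 9. → (24, 9)
8Q: (24, 9) + (9, 26). λ = (26 - 9)/(9 - 24) ≡ 17/26 mod 41. 26⁻¹ ≡ 30 (mod 41), so λ ≡ 18.
  x = λ² - 24 - 9 = 324 - 33 ≡ 4; y = λ·(24 - 4) - 9 ≡ 23. → (4, 23)
9Q: (4, 23) + (9, 26). λ = (26 - 23)/(9 - 4) ≡ 3/5 mod 41. 5⁻¹ ≡ 33 (mod 41), so λ ≡ 17.
  x = λ² - 4 - 9 = 289 - 13 ≡ 30; y = λ·(4 - 30) - 23 ≡ 27. → (30, 27)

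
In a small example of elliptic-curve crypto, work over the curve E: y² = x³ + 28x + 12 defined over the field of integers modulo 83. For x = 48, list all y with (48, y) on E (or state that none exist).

x³ + 28x + 12 = 111948 ≡ 64 (mod 83).
Square roots of 64 mod 83: 8 and 75 (since 8² = 64 ≡ 64).

8, 75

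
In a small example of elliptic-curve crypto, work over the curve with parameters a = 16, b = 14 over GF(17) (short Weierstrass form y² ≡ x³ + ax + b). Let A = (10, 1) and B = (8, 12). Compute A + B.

(10, 1) + (8, 12). λ = (12 - 1)/(8 - 10) ≡ 11/15 mod 17. 15⁻¹ ≡ 8 (mod 17), so λ ≡ 3.
  x = λ² - 10 - 8 = 9 - 18 ≡ 8; y = λ·(10 - 8) - 1 ≡ 5. → (8, 5)

(8, 5)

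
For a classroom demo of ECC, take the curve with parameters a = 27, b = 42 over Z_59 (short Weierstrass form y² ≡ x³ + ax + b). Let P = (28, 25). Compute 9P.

Repeated addition: build up to 9P.
2P: tangent at (28, 25): λ = (3·28² + 27)/(2·25) ≡ 19/50. 50⁻¹ ≡ 13 (mod 59), so λ ≡ 19·13 ≡ 11.
  x = λ² - 28 - 28 = 121 - 56 ≡ 6; y = λ·(28 - 6) - 25 ≡ 40. → (6, 40)
3P: (6, 40) + (28, 25). λ = (25 - 40)/(28 - 6) ≡ 44/22 mod 59. 22⁻¹ ≡ 51 (mod 59) since 22·51 = 1122 ≡ 1, so λ ≡ 2.
  x = λ² - 6 - 28 = 4 - 34 ≡ 29; y = λ·(6 - 29) - 40 ≡ 32. → (29, 32)
4P: (29, 32) + (28, 25). λ = (25 - 32)/(28 - 29) ≡ 52/58 mod 59. 58⁻¹ ≡ 58 (mod 59), so λ ≡ 7.
  x = λ² - 29 - 28 = 49 - 57 ≡ 51; y = λ·(29 - 51) - 32 ≡ 50. → (51, 50)
5P: (51, 50) + (28, 25). λ = (25 - 50)/(28 - 51) ≡ 34/36 mod 59. 36⁻¹ ≡ 41 (mod 59), so λ ≡ 37.
  x = λ² - 51 - 28 = 1369 - 79 ≡ 51; y = λ·(51 - 51) - 50 ≡ 9. → (51, 9)
6P: (51, 9) + (28, 25). λ = (25 - 9)/(28 - 51) ≡ 16/36 mod 59. 36⁻¹ ≡ 41 (mod 59), so λ ≡ 7.
  x = λ² - 51 - 28 = 49 - 79 ≡ 29; y = λ·(51 - 29) - 9 ≡ 27. → (29, 27)
7P: (29, 27) + (28, 25). λ = (25 - 27)/(28 - 29) ≡ 57/58 mod 59. 58⁻¹ ≡ 58 (mod 59) since 58·58 = 3364 ≡ 1, so λ ≡ 2.
  x = λ² - 29 - 28 = 4 - 57 ≡ 6; y = λ·(29 - 6) - 27 ≡ 19. → (6, 19)
8P: (6, 19) + (28, 25). λ = (25 - 19)/(28 - 6) ≡ 6/22 mod 59. 22⁻¹ ≡ 51 (mod 59), so λ ≡ 11.
  x = λ² - 6 - 28 = 121 - 34 ≡ 28; y = λ·(6 - 28) - 19 ≡ 34. → (28, 34)
9P: (28, 34) + (28, 25): same x and y₁ ≡ -y₂, so the sum is O.

O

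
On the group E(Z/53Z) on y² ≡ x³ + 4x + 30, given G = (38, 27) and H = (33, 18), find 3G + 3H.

(13, 0)

First 3G:
Repeated addition: build up to 3G.
2G: tangent at (38, 27): λ = (3·38² + 4)/(2·27) ≡ 43/1. 1⁻¹ ≡ 1 (mod 53) since 1·1 = 1 ≡ 1, so λ ≡ 43·1 ≡ 43.
  x = λ² - 38 - 38 = 1849 - 76 ≡ 24; y = λ·(38 - 24) - 27 ≡ 45. → (24, 45)
3G: (24, 45) + (38, 27). λ = (27 - 45)/(38 - 24) ≡ 35/14 mod 53. 14⁻¹ ≡ 19 (mod 53), so λ ≡ 29.
  x = λ² - 24 - 38 = 841 - 62 ≡ 37; y = λ·(24 - 37) - 45 ≡ 2. → (37, 2)
3G = (37, 2).
Next 3H:
Repeated addition: build up to 3H.
2H: tangent at (33, 18): λ = (3·33² + 4)/(2·18) ≡ 38/36. 36⁻¹ ≡ 28 (mod 53), so λ ≡ 38·28 ≡ 4.
  x = λ² - 33 - 33 = 16 - 66 ≡ 3; y = λ·(33 - 3) - 18 ≡ 49. → (3, 49)
3H: (3, 49) + (33, 18). λ = (18 - 49)/(33 - 3) ≡ 22/30 mod 53. 30⁻¹ ≡ 23 (mod 53), so λ ≡ 29.
  x = λ² - 3 - 33 = 841 - 36 ≡ 10; y = λ·(3 - 10) - 49 ≡ 13. → (10, 13)
3H = (10, 13).
Finally 3G + 3H:
(37, 2) + (10, 13). λ = (13 - 2)/(10 - 37) ≡ 11/26 mod 53. 26⁻¹ ≡ 51 (mod 53), so λ ≡ 31.
  x = λ² - 37 - 10 = 961 - 47 ≡ 13; y = λ·(37 - 13) - 2 ≡ 0. → (13, 0)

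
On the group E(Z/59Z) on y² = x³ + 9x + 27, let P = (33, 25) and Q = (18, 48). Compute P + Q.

(33, 25) + (18, 48). λ = (48 - 25)/(18 - 33) ≡ 23/44 mod 59. 44⁻¹ ≡ 55 (mod 59), so λ ≡ 26.
  x = λ² - 33 - 18 = 676 - 51 ≡ 35; y = λ·(33 - 35) - 25 ≡ 41. → (35, 41)

(35, 41)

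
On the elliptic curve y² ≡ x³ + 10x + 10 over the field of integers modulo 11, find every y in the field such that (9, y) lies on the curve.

2, 9

x³ + 10x + 10 = 829 ≡ 4 (mod 11).
Square roots of 4 mod 11: 2 and 9 (since 2² = 4 ≡ 4).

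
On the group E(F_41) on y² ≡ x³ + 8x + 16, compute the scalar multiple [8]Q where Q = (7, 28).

(7, 13)

Double-and-add on 8 = (1000)₂. Start with Q = (7, 28) for the leading 1-bit.
double: tangent at (7, 28): λ = (3·7² + 8)/(2·28) ≡ 32/15. 15⁻¹ ≡ 11 (mod 41) since 15·11 = 165 ≡ 1, so λ ≡ 32·11 ≡ 24.
  x = λ² - 7 - 7 = 576 - 14 ≡ 29; y = λ·(7 - 29) - 28 ≡ 18. → (29, 18)
double: tangent at (29, 18): λ = (3·29² + 8)/(2·18) ≡ 30/36. 36⁻¹ ≡ 8 (mod 41), so λ ≡ 30·8 ≡ 35.
  x = λ² - 29 - 29 = 1225 - 58 ≡ 19; y = λ·(29 - 19) - 18 ≡ 4. → (19, 4)
double: tangent at (19, 4): λ = (3·19² + 8)/(2·4) ≡ 25/8. 8⁻¹ ≡ 36 (mod 41), so λ ≡ 25·36 ≡ 39.
  x = λ² - 19 - 19 = 1521 - 38 ≡ 7; y = λ·(19 - 7) - 4 ≡ 13. → (7, 13)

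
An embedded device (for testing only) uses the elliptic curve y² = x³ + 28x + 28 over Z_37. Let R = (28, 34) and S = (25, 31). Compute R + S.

(28, 34) + (25, 31). λ = (31 - 34)/(25 - 28) ≡ 34/34 mod 37. 34⁻¹ ≡ 12 (mod 37), so λ ≡ 1.
  x = λ² - 28 - 25 = 1 - 53 ≡ 22; y = λ·(28 - 22) - 34 ≡ 9. → (22, 9)

(22, 9)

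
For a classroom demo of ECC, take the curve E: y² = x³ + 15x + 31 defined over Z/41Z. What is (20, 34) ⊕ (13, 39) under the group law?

(20, 34) + (13, 39). λ = (39 - 34)/(13 - 20) ≡ 5/34 mod 41. 34⁻¹ ≡ 35 (mod 41) since 34·35 = 1190 ≡ 1, so λ ≡ 11.
  x = λ² - 20 - 13 = 121 - 33 ≡ 6; y = λ·(20 - 6) - 34 ≡ 38. → (6, 38)

(6, 38)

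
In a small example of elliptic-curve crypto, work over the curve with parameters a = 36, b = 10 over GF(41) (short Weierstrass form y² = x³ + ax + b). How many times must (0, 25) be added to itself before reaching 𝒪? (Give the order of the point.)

8

2P: tangent at (0, 25): λ = (3·0² + 36)/(2·25) ≡ 36/9. 9⁻¹ ≡ 32 (mod 41), so λ ≡ 36·32 ≡ 4.
  x = λ² - 0 - 0 = 16 - 0 ≡ 16; y = λ·(0 - 16) - 25 ≡ 34. → (16, 34)
3P: (16, 34) + (0, 25). λ = (25 - 34)/(0 - 16) ≡ 32/25 mod 41. 25⁻¹ ≡ 23 (mod 41) since 25·23 = 575 ≡ 1, so λ ≡ 39.
  x = λ² - 16 - 0 = 1521 - 16 ≡ 29; y = λ·(16 - 29) - 34 ≡ 33. → (29, 33)
4P: (29, 33) + (0, 25). λ = (25 - 33)/(0 - 29) ≡ 33/12 mod 41. 12⁻¹ ≡ 24 (mod 41) since 12·24 = 288 ≡ 1, so λ ≡ 13.
  x = λ² - 29 - 0 = 169 - 29 ≡ 17; y = λ·(29 - 17) - 33 ≡ 0. → (17, 0)
5P: (17, 0) + (0, 25). λ = (25 - 0)/(0 - 17) ≡ 25/24 mod 41. 24⁻¹ ≡ 12 (mod 41), so λ ≡ 13.
  x = λ² - 17 - 0 = 169 - 17 ≡ 29; y = λ·(17 - 29) - 0 ≡ 8. → (29, 8)
6P: (29, 8) + (0, 25). λ = (25 - 8)/(0 - 29) ≡ 17/12 mod 41. 12⁻¹ ≡ 24 (mod 41) since 12·24 = 288 ≡ 1, so λ ≡ 39.
  x = λ² - 29 - 0 = 1521 - 29 ≡ 16; y = λ·(29 - 16) - 8 ≡ 7. → (16, 7)
7P: (16, 7) + (0, 25). λ = (25 - 7)/(0 - 16) ≡ 18/25 mod 41. 25⁻¹ ≡ 23 (mod 41) since 25·23 = 575 ≡ 1, so λ ≡ 4.
  x = λ² - 16 - 0 = 16 - 16 ≡ 0; y = λ·(16 - 0) - 7 ≡ 16. → (0, 16)
8P: (0, 16) + (0, 25): same x and y₁ ≡ -y₂, so the sum is 𝒪.
8P = 𝒪, so the order is 8.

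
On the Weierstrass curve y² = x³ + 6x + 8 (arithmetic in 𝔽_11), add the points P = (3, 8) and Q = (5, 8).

(3, 8) + (5, 8). λ = (8 - 8)/(5 - 3) ≡ 0/2 mod 11. 2⁻¹ ≡ 6 (mod 11) since 2·6 = 12 ≡ 1, so λ ≡ 0.
  x = λ² - 3 - 5 = 0 - 8 ≡ 3; y = λ·(3 - 3) - 8 ≡ 3. → (3, 3)

(3, 3)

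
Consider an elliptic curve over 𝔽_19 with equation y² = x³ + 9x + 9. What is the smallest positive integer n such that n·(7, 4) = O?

9

2P: tangent at (7, 4): λ = (3·7² + 9)/(2·4) ≡ 4/8. 8⁻¹ ≡ 12 (mod 19) since 8·12 = 96 ≡ 1, so λ ≡ 4·12 ≡ 10.
  x = λ² - 7 - 7 = 100 - 14 ≡ 10; y = λ·(7 - 10) - 4 ≡ 4. → (10, 4)
3P: (10, 4) + (7, 4). λ = (4 - 4)/(7 - 10) ≡ 0/16 mod 19. 16⁻¹ ≡ 6 (mod 19) since 16·6 = 96 ≡ 1, so λ ≡ 0.
  x = λ² - 10 - 7 = 0 - 17 ≡ 2; y = λ·(10 - 2) - 4 ≡ 15. → (2, 15)
4P: (2, 15) + (7, 4). λ = (4 - 15)/(7 - 2) ≡ 8/5 mod 19. 5⁻¹ ≡ 4 (mod 19), so λ ≡ 13.
  x = λ² - 2 - 7 = 169 - 9 ≡ 8; y = λ·(2 - 8) - 15 ≡ 2. → (8, 2)
5P: (8, 2) + (7, 4). λ = (4 - 2)/(7 - 8) ≡ 2/18 mod 19. 18⁻¹ ≡ 18 (mod 19) since 18·18 = 324 ≡ 1, so λ ≡ 17.
  x = λ² - 8 - 7 = 289 - 15 ≡ 8; y = λ·(8 - 8) - 2 ≡ 17. → (8, 17)
6P: (8, 17) + (7, 4). λ = (4 - 17)/(7 - 8) ≡ 6/18 mod 19. 18⁻¹ ≡ 18 (mod 19) since 18·18 = 324 ≡ 1, so λ ≡ 13.
  x = λ² - 8 - 7 = 169 - 15 ≡ 2; y = λ·(8 - 2) - 17 ≡ 4. → (2, 4)
7P: (2, 4) + (7, 4). λ = (4 - 4)/(7 - 2) ≡ 0/5 mod 19. 5⁻¹ ≡ 4 (mod 19) since 5·4 = 20 ≡ 1, so λ ≡ 0.
  x = λ² - 2 - 7 = 0 - 9 ≡ 10; y = λ·(2 - 10) - 4 ≡ 15. → (10, 15)
8P: (10, 15) + (7, 4). λ = (4 - 15)/(7 - 10) ≡ 8/16 mod 19. 16⁻¹ ≡ 6 (mod 19) since 16·6 = 96 ≡ 1, so λ ≡ 10.
  x = λ² - 10 - 7 = 100 - 17 ≡ 7; y = λ·(10 - 7) - 15 ≡ 15. → (7, 15)
9P: (7, 15) + (7, 4): same x and y₁ ≡ -y₂, so the sum is O.
9P = O, so the order is 9.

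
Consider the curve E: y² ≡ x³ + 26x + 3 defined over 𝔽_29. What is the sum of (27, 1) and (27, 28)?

The two points share x = 27 and their y-coordinates satisfy 1 + 28 ≡ 0 (mod 29), so they are inverses. Their sum is O.

O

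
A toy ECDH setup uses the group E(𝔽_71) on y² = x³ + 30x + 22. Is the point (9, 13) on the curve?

yes

y² = 13² ≡ 27; x³ + 30x + 22 = 1021 ≡ 27 (mod 71). 27 = 27.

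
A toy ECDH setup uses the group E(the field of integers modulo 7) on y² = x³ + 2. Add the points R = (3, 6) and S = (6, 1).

(3, 6) + (6, 1). λ = (1 - 6)/(6 - 3) ≡ 2/3 mod 7. 3⁻¹ ≡ 5 (mod 7) since 3·5 = 15 ≡ 1, so λ ≡ 3.
  x = λ² - 3 - 6 = 9 - 9 ≡ 0; y = λ·(3 - 0) - 6 ≡ 3. → (0, 3)

(0, 3)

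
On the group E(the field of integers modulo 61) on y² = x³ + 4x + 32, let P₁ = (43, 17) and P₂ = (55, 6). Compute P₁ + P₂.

(43, 17) + (55, 6). λ = (6 - 17)/(55 - 43) ≡ 50/12 mod 61. 12⁻¹ ≡ 56 (mod 61), so λ ≡ 55.
  x = λ² - 43 - 55 = 3025 - 98 ≡ 60; y = λ·(43 - 60) - 17 ≡ 24. → (60, 24)

(60, 24)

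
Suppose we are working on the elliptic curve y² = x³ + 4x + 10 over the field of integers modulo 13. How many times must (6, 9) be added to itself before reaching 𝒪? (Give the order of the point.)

4

2P: tangent at (6, 9): λ = (3·6² + 4)/(2·9) ≡ 8/5. 5⁻¹ ≡ 8 (mod 13), so λ ≡ 8·8 ≡ 12.
  x = λ² - 6 - 6 = 144 - 12 ≡ 2; y = λ·(6 - 2) - 9 ≡ 0. → (2, 0)
3P: (2, 0) + (6, 9). λ = (9 - 0)/(6 - 2) ≡ 9/4 mod 13. 4⁻¹ ≡ 10 (mod 13), so λ ≡ 12.
  x = λ² - 2 - 6 = 144 - 8 ≡ 6; y = λ·(2 - 6) - 0 ≡ 4. → (6, 4)
4P: (6, 4) + (6, 9): same x and y₁ ≡ -y₂, so the sum is 𝒪.
4P = 𝒪, so the order is 4.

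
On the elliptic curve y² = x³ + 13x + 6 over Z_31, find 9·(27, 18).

Write Q = (27, 18).
Repeated addition: build up to 9Q.
2Q: tangent at (27, 18): λ = (3·27² + 13)/(2·18) ≡ 30/5. 5⁻¹ ≡ 25 (mod 31) since 5·25 = 125 ≡ 1, so λ ≡ 30·25 ≡ 6.
  x = λ² - 27 - 27 = 36 - 54 ≡ 13; y = λ·(27 - 13) - 18 ≡ 4. → (13, 4)
3Q: (13, 4) + (27, 18). λ = (18 - 4)/(27 - 13) ≡ 14/14 mod 31. 14⁻¹ ≡ 20 (mod 31) since 14·20 = 280 ≡ 1, so λ ≡ 1.
  x = λ² - 13 - 27 = 1 - 40 ≡ 23; y = λ·(13 - 23) - 4 ≡ 17. → (23, 17)
4Q: (23, 17) + (27, 18). λ = (18 - 17)/(27 - 23) ≡ 1/4 mod 31. 4⁻¹ ≡ 8 (mod 31) since 4·8 = 32 ≡ 1, so λ ≡ 8.
  x = λ² - 23 - 27 = 64 - 50 ≡ 14; y = λ·(23 - 14) - 17 ≡ 24. → (14, 24)
5Q: (14, 24) + (27, 18). λ = (18 - 24)/(27 - 14) ≡ 25/13 mod 31. 13⁻¹ ≡ 12 (mod 31), so λ ≡ 21.
  x = λ² - 14 - 27 = 441 - 41 ≡ 28; y = λ·(14 - 28) - 24 ≡ 23. → (28, 23)
6Q: (28, 23) + (27, 18). λ = (18 - 23)/(27 - 28) ≡ 26/30 mod 31. 30⁻¹ ≡ 30 (mod 31), so λ ≡ 5.
  x = λ² - 28 - 27 = 25 - 55 ≡ 1; y = λ·(28 - 1) - 23 ≡ 19. → (1, 19)
7Q: (1, 19) + (27, 18). λ = (18 - 19)/(27 - 1) ≡ 30/26 mod 31. 26⁻¹ ≡ 6 (mod 31) since 26·6 = 156 ≡ 1, so λ ≡ 25.
  x = λ² - 1 - 27 = 625 - 28 ≡ 8; y = λ·(1 - 8) - 19 ≡ 23. → (8, 23)
8Q: (8, 23) + (27, 18). λ = (18 - 23)/(27 - 8) ≡ 26/19 mod 31. 19⁻¹ ≡ 18 (mod 31), so λ ≡ 3.
  x = λ² - 8 - 27 = 9 - 35 ≡ 5; y = λ·(8 - 5) - 23 ≡ 17. → (5, 17)
9Q: (5, 17) + (27, 18). λ = (18 - 17)/(27 - 5) ≡ 1/22 mod 31. 22⁻¹ ≡ 24 (mod 31), so λ ≡ 24.
  x = λ² - 5 - 27 = 576 - 32 ≡ 17; y = λ·(5 - 17) - 17 ≡ 5. → (17, 5)

(17, 5)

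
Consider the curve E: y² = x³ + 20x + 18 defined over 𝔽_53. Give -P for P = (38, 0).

-(38, 0) = (38, -0 mod 53) = (38, 0).

(38, 0)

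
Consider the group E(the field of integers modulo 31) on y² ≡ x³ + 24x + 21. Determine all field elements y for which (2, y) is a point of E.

none

x³ + 24x + 21 = 77 ≡ 15 (mod 31).
15 is a non-residue mod 31; no y exists.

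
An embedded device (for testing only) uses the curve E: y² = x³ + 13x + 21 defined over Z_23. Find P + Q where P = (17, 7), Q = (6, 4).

(13, 15)

(17, 7) + (6, 4). λ = (4 - 7)/(6 - 17) ≡ 20/12 mod 23. 12⁻¹ ≡ 2 (mod 23) since 12·2 = 24 ≡ 1, so λ ≡ 17.
  x = λ² - 17 - 6 = 289 - 23 ≡ 13; y = λ·(17 - 13) - 7 ≡ 15. → (13, 15)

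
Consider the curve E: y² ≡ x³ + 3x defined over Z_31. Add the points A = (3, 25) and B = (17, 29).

(25, 13)

(3, 25) + (17, 29). λ = (29 - 25)/(17 - 3) ≡ 4/14 mod 31. 14⁻¹ ≡ 20 (mod 31), so λ ≡ 18.
  x = λ² - 3 - 17 = 324 - 20 ≡ 25; y = λ·(3 - 25) - 25 ≡ 13. → (25, 13)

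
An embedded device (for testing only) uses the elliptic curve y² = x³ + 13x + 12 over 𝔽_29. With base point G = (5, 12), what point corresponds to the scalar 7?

(11, 6)

Double-and-add on 7 = (111)₂. Start with G = (5, 12) for the leading 1-bit.
double: tangent at (5, 12): λ = (3·5² + 13)/(2·12) ≡ 1/24. 24⁻¹ ≡ 23 (mod 29), so λ ≡ 1·23 ≡ 23.
  x = λ² - 5 - 5 = 529 - 10 ≡ 26; y = λ·(5 - 26) - 12 ≡ 27. → (26, 27)
add G: (26, 27) + (5, 12). λ = (12 - 27)/(5 - 26) ≡ 14/8 mod 29. 8⁻¹ ≡ 11 (mod 29), so λ ≡ 9.
  x = λ² - 26 - 5 = 81 - 31 ≡ 21; y = λ·(26 - 21) - 27 ≡ 18. → (21, 18)
double: tangent at (21, 18): λ = (3·21² + 13)/(2·18) ≡ 2/7. 7⁻¹ ≡ 25 (mod 29) since 7·25 = 175 ≡ 1, so λ ≡ 2·25 ≡ 21.
  x = λ² - 21 - 21 = 441 - 42 ≡ 22; y = λ·(21 - 22) - 18 ≡ 19. → (22, 19)
add G: (22, 19) + (5, 12). λ = (12 - 19)/(5 - 22) ≡ 22/12 mod 29. 12⁻¹ ≡ 17 (mod 29), so λ ≡ 26.
  x = λ² - 22 - 5 = 676 - 27 ≡ 11; y = λ·(22 - 11) - 19 ≡ 6. → (11, 6)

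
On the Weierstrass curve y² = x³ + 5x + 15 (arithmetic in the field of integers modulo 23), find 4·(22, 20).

Write Q = (22, 20).
Repeated addition: build up to 4Q.
2Q: tangent at (22, 20): λ = (3·22² + 5)/(2·20) ≡ 8/17. 17⁻¹ ≡ 19 (mod 23), so λ ≡ 8·19 ≡ 14.
  x = λ² - 22 - 22 = 196 - 44 ≡ 14; y = λ·(22 - 14) - 20 ≡ 0. → (14, 0)
3Q: (14, 0) + (22, 20). λ = (20 - 0)/(22 - 14) ≡ 20/8 mod 23. 8⁻¹ ≡ 3 (mod 23), so λ ≡ 14.
  x = λ² - 14 - 22 = 196 - 36 ≡ 22; y = λ·(14 - 22) - 0 ≡ 3. → (22, 3)
4Q: (22, 3) + (22, 20): same x and y₁ ≡ -y₂, so the sum is O.

O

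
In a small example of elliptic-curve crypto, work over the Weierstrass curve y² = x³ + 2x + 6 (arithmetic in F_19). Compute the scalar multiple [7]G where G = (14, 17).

Repeated addition: build up to 7G.
2G: tangent at (14, 17): λ = (3·14² + 2)/(2·17) ≡ 1/15. 15⁻¹ ≡ 14 (mod 19), so λ ≡ 1·14 ≡ 14.
  x = λ² - 14 - 14 = 196 - 28 ≡ 16; y = λ·(14 - 16) - 17 ≡ 12. → (16, 12)
3G: (16, 12) + (14, 17). λ = (17 - 12)/(14 - 16) ≡ 5/17 mod 19. 17⁻¹ ≡ 9 (mod 19), so λ ≡ 7.
  x = λ² - 16 - 14 = 49 - 30 ≡ 0; y = λ·(16 - 0) - 12 ≡ 5. → (0, 5)
4G: (0, 5) + (14, 17). λ = (17 - 5)/(14 - 0) ≡ 12/14 mod 19. 14⁻¹ ≡ 15 (mod 19), so λ ≡ 9.
  x = λ² - 0 - 14 = 81 - 14 ≡ 10; y = λ·(0 - 10) - 5 ≡ 0. → (10, 0)
5G: (10, 0) + (14, 17). λ = (17 - 0)/(14 - 10) ≡ 17/4 mod 19. 4⁻¹ ≡ 5 (mod 19), so λ ≡ 9.
  x = λ² - 10 - 14 = 81 - 24 ≡ 0; y = λ·(10 - 0) - 0 ≡ 14. → (0, 14)
6G: (0, 14) + (14, 17). λ = (17 - 14)/(14 - 0) ≡ 3/14 mod 19. 14⁻¹ ≡ 15 (mod 19), so λ ≡ 7.
  x = λ² - 0 - 14 = 49 - 14 ≡ 16; y = λ·(0 - 16) - 14 ≡ 7. → (16, 7)
7G: (16, 7) + (14, 17). λ = (17 - 7)/(14 - 16) ≡ 10/17 mod 19. 17⁻¹ ≡ 9 (mod 19), so λ ≡ 14.
  x = λ² - 16 - 14 = 196 - 30 ≡ 14; y = λ·(16 - 14) - 7 ≡ 2. → (14, 2)

(14, 2)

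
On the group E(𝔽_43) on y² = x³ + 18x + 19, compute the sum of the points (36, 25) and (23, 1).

(7, 12)

(36, 25) + (23, 1). λ = (1 - 25)/(23 - 36) ≡ 19/30 mod 43. 30⁻¹ ≡ 33 (mod 43), so λ ≡ 25.
  x = λ² - 36 - 23 = 625 - 59 ≡ 7; y = λ·(36 - 7) - 25 ≡ 12. → (7, 12)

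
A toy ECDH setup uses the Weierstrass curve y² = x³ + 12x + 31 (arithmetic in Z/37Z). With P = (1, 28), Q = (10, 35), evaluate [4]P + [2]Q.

First 4P:
Double-and-add on 4 = (100)₂. Start with P = (1, 28) for the leading 1-bit.
double: tangent at (1, 28): λ = (3·1² + 12)/(2·28) ≡ 15/19. 19⁻¹ ≡ 2 (mod 37), so λ ≡ 15·2 ≡ 30.
  x = λ² - 1 - 1 = 900 - 2 ≡ 10; y = λ·(1 - 10) - 28 ≡ 35. → (10, 35)
double: tangent at (10, 35): λ = (3·10² + 12)/(2·35) ≡ 16/33. 33⁻¹ ≡ 9 (mod 37) since 33·9 = 297 ≡ 1, so λ ≡ 16·9 ≡ 33.
  x = λ² - 10 - 10 = 1089 - 20 ≡ 33; y = λ·(10 - 33) - 35 ≡ 20. → (33, 20)
4P = (33, 20).
Next 2Q:
Repeated addition: build up to 2Q.
2Q: tangent at (10, 35): λ = (3·10² + 12)/(2·35) ≡ 16/33. 33⁻¹ ≡ 9 (mod 37), so λ ≡ 16·9 ≡ 33.
  x = λ² - 10 - 10 = 1089 - 20 ≡ 33; y = λ·(10 - 33) - 35 ≡ 20. → (33, 20)
2Q = (33, 20).
Finally 4P + 2Q:
tangent at (33, 20): λ = (3·33² + 12)/(2·20) ≡ 23/3. 3⁻¹ ≡ 25 (mod 37), so λ ≡ 23·25 ≡ 20.
  x = λ² - 33 - 33 = 400 - 66 ≡ 1; y = λ·(33 - 1) - 20 ≡ 28. → (1, 28)

(1, 28)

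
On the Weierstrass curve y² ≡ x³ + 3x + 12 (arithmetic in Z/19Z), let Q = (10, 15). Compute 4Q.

(10, 15)

Double-and-add on 4 = (100)₂. Start with Q = (10, 15) for the leading 1-bit.
double: tangent at (10, 15): λ = (3·10² + 3)/(2·15) ≡ 18/11. 11⁻¹ ≡ 7 (mod 19) since 11·7 = 77 ≡ 1, so λ ≡ 18·7 ≡ 12.
  x = λ² - 10 - 10 = 144 - 20 ≡ 10; y = λ·(10 - 10) - 15 ≡ 4. → (10, 4)
double: tangent at (10, 4): λ = (3·10² + 3)/(2·4) ≡ 18/8. 8⁻¹ ≡ 12 (mod 19), so λ ≡ 18·12 ≡ 7.
  x = λ² - 10 - 10 = 49 - 20 ≡ 10; y = λ·(10 - 10) - 4 ≡ 15. → (10, 15)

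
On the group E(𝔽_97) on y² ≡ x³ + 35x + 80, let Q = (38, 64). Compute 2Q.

tangent at (38, 64): λ = (3·38² + 35)/(2·64) ≡ 2/31. 31⁻¹ ≡ 72 (mod 97), so λ ≡ 2·72 ≡ 47.
  x = λ² - 38 - 38 = 2209 - 76 ≡ 96; y = λ·(38 - 96) - 64 ≡ 23. → (96, 23)

(96, 23)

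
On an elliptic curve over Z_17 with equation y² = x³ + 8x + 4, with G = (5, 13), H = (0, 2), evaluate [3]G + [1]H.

First 3G:
Repeated addition: build up to 3G.
2G: tangent at (5, 13): λ = (3·5² + 8)/(2·13) ≡ 15/9. 9⁻¹ ≡ 2 (mod 17) since 9·2 = 18 ≡ 1, so λ ≡ 15·2 ≡ 13.
  x = λ² - 5 - 5 = 169 - 10 ≡ 6; y = λ·(5 - 6) - 13 ≡ 8. → (6, 8)
3G: (6, 8) + (5, 13). λ = (13 - 8)/(5 - 6) ≡ 5/16 mod 17. 16⁻¹ ≡ 16 (mod 17), so λ ≡ 12.
  x = λ² - 6 - 5 = 144 - 11 ≡ 14; y = λ·(6 - 14) - 8 ≡ 15. → (14, 15)
3G = (14, 15).
Finally 3G + H:
(14, 15) + (0, 2). λ = (2 - 15)/(0 - 14) ≡ 4/3 mod 17. 3⁻¹ ≡ 6 (mod 17), so λ ≡ 7.
  x = λ² - 14 - 0 = 49 - 14 ≡ 1; y = λ·(14 - 1) - 15 ≡ 8. → (1, 8)

(1, 8)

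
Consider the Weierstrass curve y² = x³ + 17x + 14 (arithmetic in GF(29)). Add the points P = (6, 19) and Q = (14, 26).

(6, 19) + (14, 26). λ = (26 - 19)/(14 - 6) ≡ 7/8 mod 29. 8⁻¹ ≡ 11 (mod 29) since 8·11 = 88 ≡ 1, so λ ≡ 19.
  x = λ² - 6 - 14 = 361 - 20 ≡ 22; y = λ·(6 - 22) - 19 ≡ 25. → (22, 25)

(22, 25)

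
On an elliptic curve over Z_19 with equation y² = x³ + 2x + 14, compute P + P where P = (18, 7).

(3, 16)

tangent at (18, 7): λ = (3·18² + 2)/(2·7) ≡ 5/14. 14⁻¹ ≡ 15 (mod 19) since 14·15 = 210 ≡ 1, so λ ≡ 5·15 ≡ 18.
  x = λ² - 18 - 18 = 324 - 36 ≡ 3; y = λ·(18 - 3) - 7 ≡ 16. → (3, 16)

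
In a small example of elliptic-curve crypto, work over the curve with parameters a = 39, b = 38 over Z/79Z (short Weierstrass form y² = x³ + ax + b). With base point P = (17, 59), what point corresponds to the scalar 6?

(56, 76)

Double-and-add on 6 = (110)₂. Start with P = (17, 59) for the leading 1-bit.
double: tangent at (17, 59): λ = (3·17² + 39)/(2·59) ≡ 37/39. 39⁻¹ ≡ 77 (mod 79), so λ ≡ 37·77 ≡ 5.
  x = λ² - 17 - 17 = 25 - 34 ≡ 70; y = λ·(17 - 70) - 59 ≡ 71. → (70, 71)
add P: (70, 71) + (17, 59). λ = (59 - 71)/(17 - 70) ≡ 67/26 mod 79. 26⁻¹ ≡ 76 (mod 79) since 26·76 = 1976 ≡ 1, so λ ≡ 36.
  x = λ² - 70 - 17 = 1296 - 87 ≡ 24; y = λ·(70 - 24) - 71 ≡ 5. → (24, 5)
double: tangent at (24, 5): λ = (3·24² + 39)/(2·5) ≡ 29/10. 10⁻¹ ≡ 8 (mod 79) since 10·8 = 80 ≡ 1, so λ ≡ 29·8 ≡ 74.
  x = λ² - 24 - 24 = 5476 - 48 ≡ 56; y = λ·(24 - 56) - 5 ≡ 76. → (56, 76)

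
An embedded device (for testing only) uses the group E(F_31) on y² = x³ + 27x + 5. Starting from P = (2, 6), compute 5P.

Double-and-add on 5 = (101)₂. Start with P = (2, 6) for the leading 1-bit.
double: tangent at (2, 6): λ = (3·2² + 27)/(2·6) ≡ 8/12. 12⁻¹ ≡ 13 (mod 31), so λ ≡ 8·13 ≡ 11.
  x = λ² - 2 - 2 = 121 - 4 ≡ 24; y = λ·(2 - 24) - 6 ≡ 0. → (24, 0)
double: (24, 0) + (24, 0): same x and y₁ ≡ -y₂, so the sum is O.
add P: O + (2, 6) = (2, 6) (identity).

(2, 6)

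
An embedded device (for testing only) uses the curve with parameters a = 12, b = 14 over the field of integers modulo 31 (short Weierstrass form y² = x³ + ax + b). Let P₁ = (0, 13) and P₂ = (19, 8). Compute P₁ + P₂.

(0, 13) + (19, 8). λ = (8 - 13)/(19 - 0) ≡ 26/19 mod 31. 19⁻¹ ≡ 18 (mod 31), so λ ≡ 3.
  x = λ² - 0 - 19 = 9 - 19 ≡ 21; y = λ·(0 - 21) - 13 ≡ 17. → (21, 17)

(21, 17)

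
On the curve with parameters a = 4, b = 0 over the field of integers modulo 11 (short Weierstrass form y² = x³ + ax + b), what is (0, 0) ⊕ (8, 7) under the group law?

(0, 0) + (8, 7). λ = (7 - 0)/(8 - 0) ≡ 7/8 mod 11. 8⁻¹ ≡ 7 (mod 11) since 8·7 = 56 ≡ 1, so λ ≡ 5.
  x = λ² - 0 - 8 = 25 - 8 ≡ 6; y = λ·(0 - 6) - 0 ≡ 3. → (6, 3)

(6, 3)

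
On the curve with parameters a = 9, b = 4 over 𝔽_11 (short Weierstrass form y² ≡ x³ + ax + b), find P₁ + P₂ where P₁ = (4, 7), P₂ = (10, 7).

(8, 4)

(4, 7) + (10, 7). λ = (7 - 7)/(10 - 4) ≡ 0/6 mod 11. 6⁻¹ ≡ 2 (mod 11), so λ ≡ 0.
  x = λ² - 4 - 10 = 0 - 14 ≡ 8; y = λ·(4 - 8) - 7 ≡ 4. → (8, 4)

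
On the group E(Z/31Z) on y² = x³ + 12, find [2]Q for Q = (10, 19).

tangent at (10, 19): λ = (3·10² + 0)/(2·19) ≡ 21/7. 7⁻¹ ≡ 9 (mod 31) since 7·9 = 63 ≡ 1, so λ ≡ 21·9 ≡ 3.
  x = λ² - 10 - 10 = 9 - 20 ≡ 20; y = λ·(10 - 20) - 19 ≡ 13. → (20, 13)

(20, 13)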